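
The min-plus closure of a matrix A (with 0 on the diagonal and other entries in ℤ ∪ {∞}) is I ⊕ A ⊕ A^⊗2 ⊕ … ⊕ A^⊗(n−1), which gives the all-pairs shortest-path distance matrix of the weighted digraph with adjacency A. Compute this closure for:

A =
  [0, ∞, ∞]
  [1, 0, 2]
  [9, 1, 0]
Closure =
  [0, ∞, ∞]
  [1, 0, 2]
  [2, 1, 0]

This is the Floyd-Warshall all-pairs shortest-path computation. For each intermediate vertex k = 0, 1, …, 2, update dist[i][j] ← min(dist[i][j], dist[i][k] + dist[k][j]). The final matrix gives, for each (i, j), the minimum total weight of any directed path from i to j (possibly empty when i = j).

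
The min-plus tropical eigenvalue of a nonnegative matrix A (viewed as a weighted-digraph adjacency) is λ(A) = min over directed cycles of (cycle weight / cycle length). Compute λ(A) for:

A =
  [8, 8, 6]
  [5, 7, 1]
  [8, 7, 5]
λ(A) = 4

Enumerate directed cycles and compute their means (weight / length). Sample:
  cycle 0 → 0: weight = 8, length = 1, mean = 8/1 ≈ 8.000
  cycle 1 → 1: weight = 7, length = 1, mean = 7/1 ≈ 7.000
  cycle 2 → 2: weight = 5, length = 1, mean = 5/1 ≈ 5.000
  cycle 0 → 1 → 0: weight = 13, length = 2, mean = 13/2 ≈ 6.500
  cycle 0 → 2 → 0: weight = 14, length = 2, mean = 14/2 ≈ 7.000
  cycle 1 → 0 → 1: weight = 13, length = 2, mean = 13/2 ≈ 6.500
Minimum mean = 4.000, attained e.g. along the cycle 1 → 2 → 1 with weight 8 and length 2. So λ(A) = 8/2 = 4.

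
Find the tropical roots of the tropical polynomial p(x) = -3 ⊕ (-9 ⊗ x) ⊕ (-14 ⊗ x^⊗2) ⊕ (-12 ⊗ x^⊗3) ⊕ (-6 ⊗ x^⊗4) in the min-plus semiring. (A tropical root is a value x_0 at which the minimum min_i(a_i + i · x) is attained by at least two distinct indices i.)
Roots: {-6, -2, 5, 6}

Each tropical root is a break point of the lower envelope of the lines y = a_i + i · x (there are 5 lines, with slopes 0, 1, ..., 4). Only the lines that attain the minimum somewhere contribute to roots; other lines are dominated. Here the surviving (envelope) indices are i = 4, i = 3, i = 2, i = 1, i = 0.
Intersections between consecutive envelope lines give the roots: for adjacent envelope indices i < j the intersection is x = (a_i − a_j) / (j − i). Reading off the sorted break points: {-6, -2, 5, 6}.
Verification: at each break x_0, at least two indices attain the minimum of min_i(a_i + i · x_0).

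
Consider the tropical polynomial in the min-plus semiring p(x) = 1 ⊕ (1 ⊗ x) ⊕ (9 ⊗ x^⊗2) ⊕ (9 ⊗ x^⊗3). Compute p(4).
p(4) = 1

A tropical monomial a ⊗ x^⊗i evaluates to a + i · x. Evaluating each term at x = 4:
  Term 0 contributes 1 + 0 · 4 = 1
  Term 1 contributes 1 + 1 · 4 = 5
  Term 2 contributes 9 + 2 · 4 = 17
  Term 3 contributes 9 + 3 · 4 = 21
p(4) = ⊕ of these = min[1, 5, 17, 21] = 1.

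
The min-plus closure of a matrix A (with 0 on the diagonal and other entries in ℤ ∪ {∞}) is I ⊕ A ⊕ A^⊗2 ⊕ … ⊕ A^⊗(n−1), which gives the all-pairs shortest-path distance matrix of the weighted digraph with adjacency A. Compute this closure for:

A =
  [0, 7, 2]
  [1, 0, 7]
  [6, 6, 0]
Closure =
  [0, 7, 2]
  [1, 0, 3]
  [6, 6, 0]

This is the Floyd-Warshall all-pairs shortest-path computation. For each intermediate vertex k = 0, 1, …, 2, update dist[i][j] ← min(dist[i][j], dist[i][k] + dist[k][j]). The final matrix gives, for each (i, j), the minimum total weight of any directed path from i to j (possibly empty when i = j).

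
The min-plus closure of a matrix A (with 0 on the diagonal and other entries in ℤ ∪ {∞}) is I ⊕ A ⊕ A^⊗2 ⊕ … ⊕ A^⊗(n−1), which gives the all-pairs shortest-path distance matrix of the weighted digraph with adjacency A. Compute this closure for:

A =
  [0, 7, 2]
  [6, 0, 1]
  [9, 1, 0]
Closure =
  [0, 3, 2]
  [6, 0, 1]
  [7, 1, 0]

This is the Floyd-Warshall all-pairs shortest-path computation. For each intermediate vertex k = 0, 1, …, 2, update dist[i][j] ← min(dist[i][j], dist[i][k] + dist[k][j]). The final matrix gives, for each (i, j), the minimum total weight of any directed path from i to j (possibly empty when i = j).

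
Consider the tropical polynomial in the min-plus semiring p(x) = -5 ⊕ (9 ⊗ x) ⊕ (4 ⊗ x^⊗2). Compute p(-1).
p(-1) = -5

A tropical monomial a ⊗ x^⊗i evaluates to a + i · x. Evaluating each term at x = -1:
  Term 0 contributes -5 + 0 · -1 = -5
  Term 1 contributes 9 + 1 · -1 = 8
  Term 2 contributes 4 + 2 · -1 = 2
p(-1) = ⊕ of these = min[-5, 8, 2] = -5.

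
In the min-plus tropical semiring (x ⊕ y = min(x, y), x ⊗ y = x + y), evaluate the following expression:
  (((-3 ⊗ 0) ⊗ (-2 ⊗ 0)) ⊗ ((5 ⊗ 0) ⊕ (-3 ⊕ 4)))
(((-3 ⊗ 0) ⊗ (-2 ⊗ 0)) ⊗ ((5 ⊗ 0) ⊕ (-3 ⊕ 4))) = -8

Expand innermost to outermost. Recall ⊕ takes the minimum of its arguments and ⊗ takes their sum. Working out the expression (((-3 ⊗ 0) ⊗ (-2 ⊗ 0)) ⊗ ((5 ⊗ 0) ⊕ (-3 ⊕ 4))) gives -8.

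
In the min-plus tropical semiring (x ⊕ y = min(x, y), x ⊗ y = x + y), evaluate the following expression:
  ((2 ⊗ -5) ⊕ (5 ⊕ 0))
((2 ⊗ -5) ⊕ (5 ⊕ 0)) = -3

Expand innermost to outermost. Recall ⊕ takes the minimum of its arguments and ⊗ takes their sum. Working out the expression ((2 ⊗ -5) ⊕ (5 ⊕ 0)) gives -3.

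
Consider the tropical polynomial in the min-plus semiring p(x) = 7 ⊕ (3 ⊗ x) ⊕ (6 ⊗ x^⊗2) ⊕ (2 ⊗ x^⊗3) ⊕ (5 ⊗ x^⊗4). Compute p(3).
p(3) = 6

A tropical monomial a ⊗ x^⊗i evaluates to a + i · x. Evaluating each term at x = 3:
  Term 0 contributes 7 + 0 · 3 = 7
  Term 1 contributes 3 + 1 · 3 = 6
  Term 2 contributes 6 + 2 · 3 = 12
  Term 3 contributes 2 + 3 · 3 = 11
  Term 4 contributes 5 + 4 · 3 = 17
p(3) = ⊕ of these = min[7, 6, 12, 11, 17] = 6.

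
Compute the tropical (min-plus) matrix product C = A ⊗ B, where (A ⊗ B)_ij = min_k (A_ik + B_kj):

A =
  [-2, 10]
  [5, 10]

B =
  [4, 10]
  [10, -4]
A ⊗ B =
  [2, 6]
  [9, 6]

Apply the min-plus product entry-by-entry:
  C[0][0] = min over k of (A[0][0] + B[0][0] = -2 + 4 = 2, A[0][1] + B[1][0] = 10 + 10 = 20) = 2 (attained at k = 0)
  C[0][1] = min over k of (A[0][0] + B[0][1] = -2 + 10 = 8, A[0][1] + B[1][1] = 10 + -4 = 6) = 6 (attained at k = 1)
  C[1][0] = min over k of (A[1][0] + B[0][0] = 5 + 4 = 9, A[1][1] + B[1][0] = 10 + 10 = 20) = 9 (attained at k = 0)
  C[1][1] = min over k of (A[1][0] + B[0][1] = 5 + 10 = 15, A[1][1] + B[1][1] = 10 + -4 = 6) = 6 (attained at k = 1)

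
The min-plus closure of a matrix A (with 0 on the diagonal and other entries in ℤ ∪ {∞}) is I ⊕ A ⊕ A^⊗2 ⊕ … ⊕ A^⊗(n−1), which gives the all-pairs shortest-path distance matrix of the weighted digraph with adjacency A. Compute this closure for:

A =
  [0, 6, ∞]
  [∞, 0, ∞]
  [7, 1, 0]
Closure =
  [0, 6, ∞]
  [∞, 0, ∞]
  [7, 1, 0]

This is the Floyd-Warshall all-pairs shortest-path computation. For each intermediate vertex k = 0, 1, …, 2, update dist[i][j] ← min(dist[i][j], dist[i][k] + dist[k][j]). The final matrix gives, for each (i, j), the minimum total weight of any directed path from i to j (possibly empty when i = j).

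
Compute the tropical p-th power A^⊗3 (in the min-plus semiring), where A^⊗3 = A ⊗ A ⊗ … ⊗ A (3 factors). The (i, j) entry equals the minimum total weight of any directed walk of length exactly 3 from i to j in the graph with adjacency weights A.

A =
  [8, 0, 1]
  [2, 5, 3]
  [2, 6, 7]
A^⊗3 =
  [5, 2, 3]
  [4, 5, 5]
  [4, 7, 5]

Each entry (A^⊗3)_ij equals the minimum over all length-3 walks i = v_0 → v_1 → … → v_3 = j of Σ_t A[v_t][v_{t+1}]. For example, for (i, j) = (0, 2) we minimise over 9 possible intermediate vertex sequences; the minimum is 3, attained along the walk 0 → 1 → 0 → 2.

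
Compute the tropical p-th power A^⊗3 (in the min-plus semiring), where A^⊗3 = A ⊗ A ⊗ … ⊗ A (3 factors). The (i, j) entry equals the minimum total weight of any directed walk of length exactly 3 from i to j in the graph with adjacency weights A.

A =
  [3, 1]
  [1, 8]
A^⊗3 =
  [5, 3]
  [3, 5]

Each entry (A^⊗3)_ij equals the minimum over all length-3 walks i = v_0 → v_1 → … → v_3 = j of Σ_t A[v_t][v_{t+1}]. For example, for (i, j) = (0, 1) we minimise over 4 possible intermediate vertex sequences; the minimum is 3, attained along the walk 0 → 1 → 0 → 1.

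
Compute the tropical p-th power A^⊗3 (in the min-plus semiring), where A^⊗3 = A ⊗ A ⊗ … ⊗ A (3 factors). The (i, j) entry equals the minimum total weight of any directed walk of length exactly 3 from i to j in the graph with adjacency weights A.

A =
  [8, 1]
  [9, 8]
A^⊗3 =
  [18, 11]
  [19, 18]

Each entry (A^⊗3)_ij equals the minimum over all length-3 walks i = v_0 → v_1 → … → v_3 = j of Σ_t A[v_t][v_{t+1}]. For example, for (i, j) = (0, 1) we minimise over 4 possible intermediate vertex sequences; the minimum is 11, attained along the walk 0 → 1 → 0 → 1.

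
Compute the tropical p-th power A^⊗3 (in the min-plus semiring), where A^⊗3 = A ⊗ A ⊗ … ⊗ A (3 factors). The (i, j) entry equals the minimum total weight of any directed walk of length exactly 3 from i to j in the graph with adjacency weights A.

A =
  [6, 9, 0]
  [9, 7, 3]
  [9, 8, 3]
A^⊗3 =
  [12, 11, 6]
  [15, 14, 9]
  [15, 14, 9]

Each entry (A^⊗3)_ij equals the minimum over all length-3 walks i = v_0 → v_1 → … → v_3 = j of Σ_t A[v_t][v_{t+1}]. For example, for (i, j) = (0, 2) we minimise over 9 possible intermediate vertex sequences; the minimum is 6, attained along the walk 0 → 2 → 2 → 2.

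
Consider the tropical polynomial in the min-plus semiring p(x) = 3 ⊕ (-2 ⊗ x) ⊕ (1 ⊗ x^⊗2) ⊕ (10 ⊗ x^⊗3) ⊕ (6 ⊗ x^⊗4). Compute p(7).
p(7) = 3

A tropical monomial a ⊗ x^⊗i evaluates to a + i · x. Evaluating each term at x = 7:
  Term 0 contributes 3 + 0 · 7 = 3
  Term 1 contributes -2 + 1 · 7 = 5
  Term 2 contributes 1 + 2 · 7 = 15
  Term 3 contributes 10 + 3 · 7 = 31
  Term 4 contributes 6 + 4 · 7 = 34
p(7) = ⊕ of these = min[3, 5, 15, 31, 34] = 3.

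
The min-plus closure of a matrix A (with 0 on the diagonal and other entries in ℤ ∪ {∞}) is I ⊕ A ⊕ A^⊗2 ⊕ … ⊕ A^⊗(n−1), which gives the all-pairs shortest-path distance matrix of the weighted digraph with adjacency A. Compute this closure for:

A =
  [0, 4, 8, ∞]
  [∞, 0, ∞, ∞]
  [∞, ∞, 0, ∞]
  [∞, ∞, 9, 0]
Closure =
  [0, 4, 8, ∞]
  [∞, 0, ∞, ∞]
  [∞, ∞, 0, ∞]
  [∞, ∞, 9, 0]

This is the Floyd-Warshall all-pairs shortest-path computation. For each intermediate vertex k = 0, 1, …, 3, update dist[i][j] ← min(dist[i][j], dist[i][k] + dist[k][j]). The final matrix gives, for each (i, j), the minimum total weight of any directed path from i to j (possibly empty when i = j).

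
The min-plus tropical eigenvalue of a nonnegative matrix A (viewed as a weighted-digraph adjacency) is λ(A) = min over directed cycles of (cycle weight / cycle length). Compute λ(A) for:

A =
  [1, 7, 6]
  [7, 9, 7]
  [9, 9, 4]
λ(A) = 1

Enumerate directed cycles and compute their means (weight / length). Sample:
  cycle 0 → 0: weight = 1, length = 1, mean = 1/1 ≈ 1.000
  cycle 1 → 1: weight = 9, length = 1, mean = 9/1 ≈ 9.000
  cycle 2 → 2: weight = 4, length = 1, mean = 4/1 ≈ 4.000
  cycle 0 → 1 → 0: weight = 14, length = 2, mean = 14/2 ≈ 7.000
  cycle 0 → 2 → 0: weight = 15, length = 2, mean = 15/2 ≈ 7.500
  cycle 1 → 0 → 1: weight = 14, length = 2, mean = 14/2 ≈ 7.000
Minimum mean = 1.000, attained e.g. along the cycle 0 → 0 with weight 1 and length 1. So λ(A) = 1/1 = 1.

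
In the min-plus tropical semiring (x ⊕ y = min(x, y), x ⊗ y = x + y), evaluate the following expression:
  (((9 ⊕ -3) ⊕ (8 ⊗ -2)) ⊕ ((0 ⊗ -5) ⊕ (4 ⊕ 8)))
(((9 ⊕ -3) ⊕ (8 ⊗ -2)) ⊕ ((0 ⊗ -5) ⊕ (4 ⊕ 8))) = -5

Expand innermost to outermost. Recall ⊕ takes the minimum of its arguments and ⊗ takes their sum. Working out the expression (((9 ⊕ -3) ⊕ (8 ⊗ -2)) ⊕ ((0 ⊗ -5) ⊕ (4 ⊕ 8))) gives -5.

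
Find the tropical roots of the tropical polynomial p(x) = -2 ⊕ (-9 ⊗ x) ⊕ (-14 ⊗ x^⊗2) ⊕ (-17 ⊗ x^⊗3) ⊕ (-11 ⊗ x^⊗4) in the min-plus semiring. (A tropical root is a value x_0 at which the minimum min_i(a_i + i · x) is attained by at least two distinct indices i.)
Roots: {-6, 3, 5, 7}

Each tropical root is a break point of the lower envelope of the lines y = a_i + i · x (there are 5 lines, with slopes 0, 1, ..., 4). Only the lines that attain the minimum somewhere contribute to roots; other lines are dominated. Here the surviving (envelope) indices are i = 4, i = 3, i = 2, i = 1, i = 0.
Intersections between consecutive envelope lines give the roots: for adjacent envelope indices i < j the intersection is x = (a_i − a_j) / (j − i). Reading off the sorted break points: {-6, 3, 5, 7}.
Verification: at each break x_0, at least two indices attain the minimum of min_i(a_i + i · x_0).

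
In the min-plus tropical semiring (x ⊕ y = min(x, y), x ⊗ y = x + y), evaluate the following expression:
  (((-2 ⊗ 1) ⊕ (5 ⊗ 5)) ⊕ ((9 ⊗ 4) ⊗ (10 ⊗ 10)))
(((-2 ⊗ 1) ⊕ (5 ⊗ 5)) ⊕ ((9 ⊗ 4) ⊗ (10 ⊗ 10))) = -1

Expand innermost to outermost. Recall ⊕ takes the minimum of its arguments and ⊗ takes their sum. Working out the expression (((-2 ⊗ 1) ⊕ (5 ⊗ 5)) ⊕ ((9 ⊗ 4) ⊗ (10 ⊗ 10))) gives -1.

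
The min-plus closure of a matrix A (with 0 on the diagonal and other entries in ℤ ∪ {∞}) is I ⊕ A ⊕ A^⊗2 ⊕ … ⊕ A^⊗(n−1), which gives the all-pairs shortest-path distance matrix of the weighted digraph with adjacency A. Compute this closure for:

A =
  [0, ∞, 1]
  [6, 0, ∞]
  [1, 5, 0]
Closure =
  [0, 6, 1]
  [6, 0, 7]
  [1, 5, 0]

This is the Floyd-Warshall all-pairs shortest-path computation. For each intermediate vertex k = 0, 1, …, 2, update dist[i][j] ← min(dist[i][j], dist[i][k] + dist[k][j]). The final matrix gives, for each (i, j), the minimum total weight of any directed path from i to j (possibly empty when i = j).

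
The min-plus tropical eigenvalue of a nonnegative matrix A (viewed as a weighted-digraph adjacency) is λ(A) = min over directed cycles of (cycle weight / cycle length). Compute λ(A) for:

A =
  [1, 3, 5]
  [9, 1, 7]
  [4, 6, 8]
λ(A) = 1

Enumerate directed cycles and compute their means (weight / length). Sample:
  cycle 0 → 0: weight = 1, length = 1, mean = 1/1 ≈ 1.000
  cycle 1 → 1: weight = 1, length = 1, mean = 1/1 ≈ 1.000
  cycle 2 → 2: weight = 8, length = 1, mean = 8/1 ≈ 8.000
  cycle 0 → 1 → 0: weight = 12, length = 2, mean = 12/2 ≈ 6.000
  cycle 0 → 2 → 0: weight = 9, length = 2, mean = 9/2 ≈ 4.500
  cycle 1 → 0 → 1: weight = 12, length = 2, mean = 12/2 ≈ 6.000
Minimum mean = 1.000, attained e.g. along the cycle 0 → 0 with weight 1 and length 1. So λ(A) = 1/1 = 1.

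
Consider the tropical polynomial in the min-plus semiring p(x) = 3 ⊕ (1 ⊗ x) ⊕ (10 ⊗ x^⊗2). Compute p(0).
p(0) = 1

A tropical monomial a ⊗ x^⊗i evaluates to a + i · x. Evaluating each term at x = 0:
  Term 0 contributes 3 + 0 · 0 = 3
  Term 1 contributes 1 + 1 · 0 = 1
  Term 2 contributes 10 + 2 · 0 = 10
p(0) = ⊕ of these = min[3, 1, 10] = 1.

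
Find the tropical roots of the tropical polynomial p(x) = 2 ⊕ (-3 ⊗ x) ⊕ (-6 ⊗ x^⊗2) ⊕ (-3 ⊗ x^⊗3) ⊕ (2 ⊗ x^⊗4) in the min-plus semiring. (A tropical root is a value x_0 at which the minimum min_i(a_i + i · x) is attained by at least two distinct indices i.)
Roots: {-5, -3, 3, 5}

Each tropical root is a break point of the lower envelope of the lines y = a_i + i · x (there are 5 lines, with slopes 0, 1, ..., 4). Only the lines that attain the minimum somewhere contribute to roots; other lines are dominated. Here the surviving (envelope) indices are i = 4, i = 3, i = 2, i = 1, i = 0.
Intersections between consecutive envelope lines give the roots: for adjacent envelope indices i < j the intersection is x = (a_i − a_j) / (j − i). Reading off the sorted break points: {-5, -3, 3, 5}.
Verification: at each break x_0, at least two indices attain the minimum of min_i(a_i + i · x_0).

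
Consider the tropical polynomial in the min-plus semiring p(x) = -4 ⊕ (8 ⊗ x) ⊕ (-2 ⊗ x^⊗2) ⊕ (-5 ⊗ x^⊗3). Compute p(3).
p(3) = -4

A tropical monomial a ⊗ x^⊗i evaluates to a + i · x. Evaluating each term at x = 3:
  Term 0 contributes -4 + 0 · 3 = -4
  Term 1 contributes 8 + 1 · 3 = 11
  Term 2 contributes -2 + 2 · 3 = 4
  Term 3 contributes -5 + 3 · 3 = 4
p(3) = ⊕ of these = min[-4, 11, 4, 4] = -4.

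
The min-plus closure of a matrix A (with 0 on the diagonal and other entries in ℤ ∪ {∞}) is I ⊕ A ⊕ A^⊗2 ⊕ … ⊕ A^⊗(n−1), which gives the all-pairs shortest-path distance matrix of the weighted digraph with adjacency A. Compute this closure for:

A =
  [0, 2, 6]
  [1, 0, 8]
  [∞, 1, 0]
Closure =
  [0, 2, 6]
  [1, 0, 7]
  [2, 1, 0]

This is the Floyd-Warshall all-pairs shortest-path computation. For each intermediate vertex k = 0, 1, …, 2, update dist[i][j] ← min(dist[i][j], dist[i][k] + dist[k][j]). The final matrix gives, for each (i, j), the minimum total weight of any directed path from i to j (possibly empty when i = j).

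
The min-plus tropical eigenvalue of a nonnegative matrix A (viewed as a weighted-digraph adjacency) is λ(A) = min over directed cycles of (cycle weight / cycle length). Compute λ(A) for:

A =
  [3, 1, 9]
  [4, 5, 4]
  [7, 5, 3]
λ(A) = 5/2

Enumerate directed cycles and compute their means (weight / length). Sample:
  cycle 0 → 0: weight = 3, length = 1, mean = 3/1 ≈ 3.000
  cycle 1 → 1: weight = 5, length = 1, mean = 5/1 ≈ 5.000
  cycle 2 → 2: weight = 3, length = 1, mean = 3/1 ≈ 3.000
  cycle 0 → 1 → 0: weight = 5, length = 2, mean = 5/2 ≈ 2.500
  cycle 0 → 2 → 0: weight = 16, length = 2, mean = 16/2 ≈ 8.000
  cycle 1 → 0 → 1: weight = 5, length = 2, mean = 5/2 ≈ 2.500
Minimum mean = 2.500, attained e.g. along the cycle 0 → 1 → 0 with weight 5 and length 2. So λ(A) = 5/2 = 5/2.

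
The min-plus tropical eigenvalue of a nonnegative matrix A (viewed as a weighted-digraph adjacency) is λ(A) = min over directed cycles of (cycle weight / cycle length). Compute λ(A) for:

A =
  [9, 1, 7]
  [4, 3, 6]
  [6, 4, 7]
λ(A) = 5/2

Enumerate directed cycles and compute their means (weight / length). Sample:
  cycle 0 → 0: weight = 9, length = 1, mean = 9/1 ≈ 9.000
  cycle 1 → 1: weight = 3, length = 1, mean = 3/1 ≈ 3.000
  cycle 2 → 2: weight = 7, length = 1, mean = 7/1 ≈ 7.000
  cycle 0 → 1 → 0: weight = 5, length = 2, mean = 5/2 ≈ 2.500
  cycle 0 → 2 → 0: weight = 13, length = 2, mean = 13/2 ≈ 6.500
  cycle 1 → 0 → 1: weight = 5, length = 2, mean = 5/2 ≈ 2.500
Minimum mean = 2.500, attained e.g. along the cycle 0 → 1 → 0 with weight 5 and length 2. So λ(A) = 5/2 = 5/2.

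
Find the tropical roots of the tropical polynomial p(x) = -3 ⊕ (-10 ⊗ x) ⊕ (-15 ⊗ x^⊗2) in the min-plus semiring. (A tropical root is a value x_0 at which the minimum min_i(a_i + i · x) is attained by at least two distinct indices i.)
Roots: {5, 7}

Each tropical root is a break point of the lower envelope of the lines y = a_i + i · x (there are 3 lines, with slopes 0, 1, ..., 2). Only the lines that attain the minimum somewhere contribute to roots; other lines are dominated. Here the surviving (envelope) indices are i = 2, i = 1, i = 0.
Intersections between consecutive envelope lines give the roots: for adjacent envelope indices i < j the intersection is x = (a_i − a_j) / (j − i). Reading off the sorted break points: {5, 7}.
Verification: at each break x_0, at least two indices attain the minimum of min_i(a_i + i · x_0).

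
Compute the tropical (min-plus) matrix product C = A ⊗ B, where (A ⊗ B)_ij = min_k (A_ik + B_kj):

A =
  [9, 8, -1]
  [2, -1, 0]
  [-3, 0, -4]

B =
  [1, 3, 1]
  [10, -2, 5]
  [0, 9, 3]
A ⊗ B =
  [-1, 6, 2]
  [0, -3, 3]
  [-4, -2, -2]

Apply the min-plus product entry-by-entry:
  C[0][0] = min over k of (A[0][0] + B[0][0] = 9 + 1 = 10, A[0][1] + B[1][0] = 8 + 10 = 18, A[0][2] + B[2][0] = -1 + 0 = -1) = -1 (attained at k = 2)
  C[0][1] = min over k of (A[0][0] + B[0][1] = 9 + 3 = 12, A[0][1] + B[1][1] = 8 + -2 = 6, A[0][2] + B[2][1] = -1 + 9 = 8) = 6 (attained at k = 1)
  C[0][2] = min over k of (A[0][0] + B[0][2] = 9 + 1 = 10, A[0][1] + B[1][2] = 8 + 5 = 13, A[0][2] + B[2][2] = -1 + 3 = 2) = 2 (attained at k = 2)
  C[1][0] = min over k of (A[1][0] + B[0][0] = 2 + 1 = 3, A[1][1] + B[1][0] = -1 + 10 = 9, A[1][2] + B[2][0] = 0 + 0 = 0) = 0 (attained at k = 2)
  C[1][1] = min over k of (A[1][0] + B[0][1] = 2 + 3 = 5, A[1][1] + B[1][1] = -1 + -2 = -3, A[1][2] + B[2][1] = 0 + 9 = 9) = -3 (attained at k = 1)
  C[1][2] = min over k of (A[1][0] + B[0][2] = 2 + 1 = 3, A[1][1] + B[1][2] = -1 + 5 = 4, A[1][2] + B[2][2] = 0 + 3 = 3) = 3 (attained at k = 0)
  C[2][0] = min over k of (A[2][0] + B[0][0] = -3 + 1 = -2, A[2][1] + B[1][0] = 0 + 10 = 10, A[2][2] + B[2][0] = -4 + 0 = -4) = -4 (attained at k = 2)
  C[2][1] = min over k of (A[2][0] + B[0][1] = -3 + 3 = 0, A[2][1] + B[1][1] = 0 + -2 = -2, A[2][2] + B[2][1] = -4 + 9 = 5) = -2 (attained at k = 1)
  C[2][2] = min over k of (A[2][0] + B[0][2] = -3 + 1 = -2, A[2][1] + B[1][2] = 0 + 5 = 5, A[2][2] + B[2][2] = -4 + 3 = -1) = -2 (attained at k = 0)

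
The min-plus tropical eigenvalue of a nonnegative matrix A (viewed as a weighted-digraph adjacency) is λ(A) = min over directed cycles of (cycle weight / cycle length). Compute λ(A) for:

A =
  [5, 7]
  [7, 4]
λ(A) = 4

Enumerate directed cycles and compute their means (weight / length). Sample:
  cycle 0 → 0: weight = 5, length = 1, mean = 5/1 ≈ 5.000
  cycle 1 → 1: weight = 4, length = 1, mean = 4/1 ≈ 4.000
  cycle 0 → 1 → 0: weight = 14, length = 2, mean = 14/2 ≈ 7.000
  cycle 1 → 0 → 1: weight = 14, length = 2, mean = 14/2 ≈ 7.000
Minimum mean = 4.000, attained e.g. along the cycle 1 → 1 with weight 4 and length 1. So λ(A) = 4/1 = 4.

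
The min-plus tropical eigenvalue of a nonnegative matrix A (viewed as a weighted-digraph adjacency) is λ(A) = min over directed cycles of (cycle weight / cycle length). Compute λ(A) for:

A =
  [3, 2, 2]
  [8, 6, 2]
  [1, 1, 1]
λ(A) = 1

Enumerate directed cycles and compute their means (weight / length). Sample:
  cycle 0 → 0: weight = 3, length = 1, mean = 3/1 ≈ 3.000
  cycle 1 → 1: weight = 6, length = 1, mean = 6/1 ≈ 6.000
  cycle 2 → 2: weight = 1, length = 1, mean = 1/1 ≈ 1.000
  cycle 0 → 1 → 0: weight = 10, length = 2, mean = 10/2 ≈ 5.000
  cycle 0 → 2 → 0: weight = 3, length = 2, mean = 3/2 ≈ 1.500
  cycle 1 → 0 → 1: weight = 10, length = 2, mean = 10/2 ≈ 5.000
Minimum mean = 1.000, attained e.g. along the cycle 2 → 2 with weight 1 and length 1. So λ(A) = 1/1 = 1.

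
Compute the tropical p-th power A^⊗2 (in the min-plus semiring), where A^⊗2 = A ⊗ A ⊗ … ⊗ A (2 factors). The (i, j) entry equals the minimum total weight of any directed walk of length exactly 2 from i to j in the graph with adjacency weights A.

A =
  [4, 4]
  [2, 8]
A^⊗2 =
  [6, 8]
  [6, 6]

Each entry (A^⊗2)_ij equals the minimum over all length-2 walks i = v_0 → v_1 → … → v_2 = j of Σ_t A[v_t][v_{t+1}]. For example, for (i, j) = (0, 1) we minimise over 2 possible intermediate vertex sequences; the minimum is 8, attained along the walk 0 → 0 → 1.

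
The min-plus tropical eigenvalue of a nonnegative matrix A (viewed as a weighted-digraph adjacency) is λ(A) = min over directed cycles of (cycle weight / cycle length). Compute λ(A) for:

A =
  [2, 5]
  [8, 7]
λ(A) = 2

Enumerate directed cycles and compute their means (weight / length). Sample:
  cycle 0 → 0: weight = 2, length = 1, mean = 2/1 ≈ 2.000
  cycle 1 → 1: weight = 7, length = 1, mean = 7/1 ≈ 7.000
  cycle 0 → 1 → 0: weight = 13, length = 2, mean = 13/2 ≈ 6.500
  cycle 1 → 0 → 1: weight = 13, length = 2, mean = 13/2 ≈ 6.500
Minimum mean = 2.000, attained e.g. along the cycle 0 → 0 with weight 2 and length 1. So λ(A) = 2/1 = 2.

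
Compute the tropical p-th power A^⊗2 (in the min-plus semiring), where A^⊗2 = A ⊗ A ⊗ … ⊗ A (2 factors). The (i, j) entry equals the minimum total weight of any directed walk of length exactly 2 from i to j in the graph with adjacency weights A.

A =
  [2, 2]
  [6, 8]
A^⊗2 =
  [4, 4]
  [8, 8]

Each entry (A^⊗2)_ij equals the minimum over all length-2 walks i = v_0 → v_1 → … → v_2 = j of Σ_t A[v_t][v_{t+1}]. For example, for (i, j) = (0, 1) we minimise over 2 possible intermediate vertex sequences; the minimum is 4, attained along the walk 0 → 0 → 1.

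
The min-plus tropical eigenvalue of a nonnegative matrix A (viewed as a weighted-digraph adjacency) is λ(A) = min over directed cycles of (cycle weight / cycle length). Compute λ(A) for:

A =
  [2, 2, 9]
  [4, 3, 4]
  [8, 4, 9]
λ(A) = 2

Enumerate directed cycles and compute their means (weight / length). Sample:
  cycle 0 → 0: weight = 2, length = 1, mean = 2/1 ≈ 2.000
  cycle 1 → 1: weight = 3, length = 1, mean = 3/1 ≈ 3.000
  cycle 2 → 2: weight = 9, length = 1, mean = 9/1 ≈ 9.000
  cycle 0 → 1 → 0: weight = 6, length = 2, mean = 6/2 ≈ 3.000
  cycle 0 → 2 → 0: weight = 17, length = 2, mean = 17/2 ≈ 8.500
  cycle 1 → 0 → 1: weight = 6, length = 2, mean = 6/2 ≈ 3.000
Minimum mean = 2.000, attained e.g. along the cycle 0 → 0 with weight 2 and length 1. So λ(A) = 2/1 = 2.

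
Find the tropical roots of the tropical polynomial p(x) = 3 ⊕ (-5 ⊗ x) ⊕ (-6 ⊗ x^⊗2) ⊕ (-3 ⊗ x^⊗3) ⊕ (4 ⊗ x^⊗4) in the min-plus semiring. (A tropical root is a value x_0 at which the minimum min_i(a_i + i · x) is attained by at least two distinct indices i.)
Roots: {-7, -3, 1, 8}

Each tropical root is a break point of the lower envelope of the lines y = a_i + i · x (there are 5 lines, with slopes 0, 1, ..., 4). Only the lines that attain the minimum somewhere contribute to roots; other lines are dominated. Here the surviving (envelope) indices are i = 4, i = 3, i = 2, i = 1, i = 0.
Intersections between consecutive envelope lines give the roots: for adjacent envelope indices i < j the intersection is x = (a_i − a_j) / (j − i). Reading off the sorted break points: {-7, -3, 1, 8}.
Verification: at each break x_0, at least two indices attain the minimum of min_i(a_i + i · x_0).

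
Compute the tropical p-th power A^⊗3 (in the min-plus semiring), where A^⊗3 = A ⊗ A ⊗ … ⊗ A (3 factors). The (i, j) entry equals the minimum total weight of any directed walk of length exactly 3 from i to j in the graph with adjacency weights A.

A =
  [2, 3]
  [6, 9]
A^⊗3 =
  [6, 7]
  [10, 11]

Each entry (A^⊗3)_ij equals the minimum over all length-3 walks i = v_0 → v_1 → … → v_3 = j of Σ_t A[v_t][v_{t+1}]. For example, for (i, j) = (0, 1) we minimise over 4 possible intermediate vertex sequences; the minimum is 7, attained along the walk 0 → 0 → 0 → 1.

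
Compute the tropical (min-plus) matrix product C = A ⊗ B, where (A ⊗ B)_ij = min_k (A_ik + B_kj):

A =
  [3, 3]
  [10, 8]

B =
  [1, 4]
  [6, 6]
A ⊗ B =
  [4, 7]
  [11, 14]

Apply the min-plus product entry-by-entry:
  C[0][0] = min over k of (A[0][0] + B[0][0] = 3 + 1 = 4, A[0][1] + B[1][0] = 3 + 6 = 9) = 4 (attained at k = 0)
  C[0][1] = min over k of (A[0][0] + B[0][1] = 3 + 4 = 7, A[0][1] + B[1][1] = 3 + 6 = 9) = 7 (attained at k = 0)
  C[1][0] = min over k of (A[1][0] + B[0][0] = 10 + 1 = 11, A[1][1] + B[1][0] = 8 + 6 = 14) = 11 (attained at k = 0)
  C[1][1] = min over k of (A[1][0] + B[0][1] = 10 + 4 = 14, A[1][1] + B[1][1] = 8 + 6 = 14) = 14 (attained at k = 0)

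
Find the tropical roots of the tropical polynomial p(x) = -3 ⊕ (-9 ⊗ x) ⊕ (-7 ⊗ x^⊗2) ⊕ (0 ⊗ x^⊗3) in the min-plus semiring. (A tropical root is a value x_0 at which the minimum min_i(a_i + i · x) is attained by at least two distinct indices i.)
Roots: {-7, -2, 6}

Each tropical root is a break point of the lower envelope of the lines y = a_i + i · x (there are 4 lines, with slopes 0, 1, ..., 3). Only the lines that attain the minimum somewhere contribute to roots; other lines are dominated. Here the surviving (envelope) indices are i = 3, i = 2, i = 1, i = 0.
Intersections between consecutive envelope lines give the roots: for adjacent envelope indices i < j the intersection is x = (a_i − a_j) / (j − i). Reading off the sorted break points: {-7, -2, 6}.
Verification: at each break x_0, at least two indices attain the minimum of min_i(a_i + i · x_0).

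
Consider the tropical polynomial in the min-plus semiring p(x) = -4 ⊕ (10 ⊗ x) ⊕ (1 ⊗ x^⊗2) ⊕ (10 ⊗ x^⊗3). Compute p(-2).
p(-2) = -4

A tropical monomial a ⊗ x^⊗i evaluates to a + i · x. Evaluating each term at x = -2:
  Term 0 contributes -4 + 0 · -2 = -4
  Term 1 contributes 10 + 1 · -2 = 8
  Term 2 contributes 1 + 2 · -2 = -3
  Term 3 contributes 10 + 3 · -2 = 4
p(-2) = ⊕ of these = min[-4, 8, -3, 4] = -4.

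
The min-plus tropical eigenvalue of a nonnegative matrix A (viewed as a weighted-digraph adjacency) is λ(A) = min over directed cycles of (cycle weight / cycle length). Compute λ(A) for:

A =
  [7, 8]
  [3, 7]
λ(A) = 11/2

Enumerate directed cycles and compute their means (weight / length). Sample:
  cycle 0 → 0: weight = 7, length = 1, mean = 7/1 ≈ 7.000
  cycle 1 → 1: weight = 7, length = 1, mean = 7/1 ≈ 7.000
  cycle 0 → 1 → 0: weight = 11, length = 2, mean = 11/2 ≈ 5.500
  cycle 1 → 0 → 1: weight = 11, length = 2, mean = 11/2 ≈ 5.500
Minimum mean = 5.500, attained e.g. along the cycle 0 → 1 → 0 with weight 11 and length 2. So λ(A) = 11/2 = 11/2.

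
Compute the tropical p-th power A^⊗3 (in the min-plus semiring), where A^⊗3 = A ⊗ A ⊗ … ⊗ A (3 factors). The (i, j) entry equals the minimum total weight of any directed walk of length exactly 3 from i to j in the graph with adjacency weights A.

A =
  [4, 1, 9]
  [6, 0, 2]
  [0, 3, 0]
A^⊗3 =
  [3, 1, 3]
  [2, 0, 2]
  [0, 1, 0]

Each entry (A^⊗3)_ij equals the minimum over all length-3 walks i = v_0 → v_1 → … → v_3 = j of Σ_t A[v_t][v_{t+1}]. For example, for (i, j) = (0, 2) we minimise over 9 possible intermediate vertex sequences; the minimum is 3, attained along the walk 0 → 1 → 1 → 2.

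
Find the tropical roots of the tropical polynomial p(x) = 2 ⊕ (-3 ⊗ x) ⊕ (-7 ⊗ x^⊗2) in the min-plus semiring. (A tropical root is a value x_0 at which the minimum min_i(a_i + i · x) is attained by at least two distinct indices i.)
Roots: {4, 5}

Each tropical root is a break point of the lower envelope of the lines y = a_i + i · x (there are 3 lines, with slopes 0, 1, ..., 2). Only the lines that attain the minimum somewhere contribute to roots; other lines are dominated. Here the surviving (envelope) indices are i = 2, i = 1, i = 0.
Intersections between consecutive envelope lines give the roots: for adjacent envelope indices i < j the intersection is x = (a_i − a_j) / (j − i). Reading off the sorted break points: {4, 5}.
Verification: at each break x_0, at least two indices attain the minimum of min_i(a_i + i · x_0).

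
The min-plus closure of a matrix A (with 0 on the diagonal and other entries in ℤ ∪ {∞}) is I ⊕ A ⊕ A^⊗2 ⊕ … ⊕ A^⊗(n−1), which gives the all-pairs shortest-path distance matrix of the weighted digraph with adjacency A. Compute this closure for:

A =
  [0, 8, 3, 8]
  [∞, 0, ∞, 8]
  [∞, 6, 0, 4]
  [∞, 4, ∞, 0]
Closure =
  [0, 8, 3, 7]
  [∞, 0, ∞, 8]
  [∞, 6, 0, 4]
  [∞, 4, ∞, 0]

This is the Floyd-Warshall all-pairs shortest-path computation. For each intermediate vertex k = 0, 1, …, 3, update dist[i][j] ← min(dist[i][j], dist[i][k] + dist[k][j]). The final matrix gives, for each (i, j), the minimum total weight of any directed path from i to j (possibly empty when i = j).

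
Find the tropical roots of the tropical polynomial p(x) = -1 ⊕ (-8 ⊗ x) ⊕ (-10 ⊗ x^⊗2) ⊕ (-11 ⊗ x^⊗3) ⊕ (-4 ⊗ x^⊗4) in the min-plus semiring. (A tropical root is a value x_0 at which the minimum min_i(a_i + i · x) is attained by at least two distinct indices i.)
Roots: {-7, 1, 2, 7}

Each tropical root is a break point of the lower envelope of the lines y = a_i + i · x (there are 5 lines, with slopes 0, 1, ..., 4). Only the lines that attain the minimum somewhere contribute to roots; other lines are dominated. Here the surviving (envelope) indices are i = 4, i = 3, i = 2, i = 1, i = 0.
Intersections between consecutive envelope lines give the roots: for adjacent envelope indices i < j the intersection is x = (a_i − a_j) / (j − i). Reading off the sorted break points: {-7, 1, 2, 7}.
Verification: at each break x_0, at least two indices attain the minimum of min_i(a_i + i · x_0).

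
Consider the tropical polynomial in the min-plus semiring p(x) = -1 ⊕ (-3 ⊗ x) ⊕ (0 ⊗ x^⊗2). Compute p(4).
p(4) = -1

A tropical monomial a ⊗ x^⊗i evaluates to a + i · x. Evaluating each term at x = 4:
  Term 0 contributes -1 + 0 · 4 = -1
  Term 1 contributes -3 + 1 · 4 = 1
  Term 2 contributes 0 + 2 · 4 = 8
p(4) = ⊕ of these = min[-1, 1, 8] = -1.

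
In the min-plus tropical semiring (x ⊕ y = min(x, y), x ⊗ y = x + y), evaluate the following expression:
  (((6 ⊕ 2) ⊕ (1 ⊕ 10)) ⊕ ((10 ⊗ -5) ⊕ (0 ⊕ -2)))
(((6 ⊕ 2) ⊕ (1 ⊕ 10)) ⊕ ((10 ⊗ -5) ⊕ (0 ⊕ -2))) = -2

Expand innermost to outermost. Recall ⊕ takes the minimum of its arguments and ⊗ takes their sum. Working out the expression (((6 ⊕ 2) ⊕ (1 ⊕ 10)) ⊕ ((10 ⊗ -5) ⊕ (0 ⊕ -2))) gives -2.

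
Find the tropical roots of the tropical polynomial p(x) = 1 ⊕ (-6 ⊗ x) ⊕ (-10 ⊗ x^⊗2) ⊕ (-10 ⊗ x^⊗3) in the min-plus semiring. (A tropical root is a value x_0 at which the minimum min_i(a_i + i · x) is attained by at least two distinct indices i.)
Roots: {0, 4, 7}

Each tropical root is a break point of the lower envelope of the lines y = a_i + i · x (there are 4 lines, with slopes 0, 1, ..., 3). Only the lines that attain the minimum somewhere contribute to roots; other lines are dominated. Here the surviving (envelope) indices are i = 3, i = 2, i = 1, i = 0.
Intersections between consecutive envelope lines give the roots: for adjacent envelope indices i < j the intersection is x = (a_i − a_j) / (j − i). Reading off the sorted break points: {0, 4, 7}.
Verification: at each break x_0, at least two indices attain the minimum of min_i(a_i + i · x_0).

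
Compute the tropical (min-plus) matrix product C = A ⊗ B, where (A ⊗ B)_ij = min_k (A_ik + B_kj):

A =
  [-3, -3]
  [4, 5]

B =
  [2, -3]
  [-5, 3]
A ⊗ B =
  [-8, -6]
  [0, 1]

Apply the min-plus product entry-by-entry:
  C[0][0] = min over k of (A[0][0] + B[0][0] = -3 + 2 = -1, A[0][1] + B[1][0] = -3 + -5 = -8) = -8 (attained at k = 1)
  C[0][1] = min over k of (A[0][0] + B[0][1] = -3 + -3 = -6, A[0][1] + B[1][1] = -3 + 3 = 0) = -6 (attained at k = 0)
  C[1][0] = min over k of (A[1][0] + B[0][0] = 4 + 2 = 6, A[1][1] + B[1][0] = 5 + -5 = 0) = 0 (attained at k = 1)
  C[1][1] = min over k of (A[1][0] + B[0][1] = 4 + -3 = 1, A[1][1] + B[1][1] = 5 + 3 = 8) = 1 (attained at k = 0)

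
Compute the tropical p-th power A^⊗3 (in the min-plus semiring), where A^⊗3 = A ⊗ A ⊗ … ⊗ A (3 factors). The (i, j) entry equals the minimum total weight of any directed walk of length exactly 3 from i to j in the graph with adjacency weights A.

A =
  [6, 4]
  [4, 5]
A^⊗3 =
  [13, 12]
  [12, 13]

Each entry (A^⊗3)_ij equals the minimum over all length-3 walks i = v_0 → v_1 → … → v_3 = j of Σ_t A[v_t][v_{t+1}]. For example, for (i, j) = (0, 1) we minimise over 4 possible intermediate vertex sequences; the minimum is 12, attained along the walk 0 → 1 → 0 → 1.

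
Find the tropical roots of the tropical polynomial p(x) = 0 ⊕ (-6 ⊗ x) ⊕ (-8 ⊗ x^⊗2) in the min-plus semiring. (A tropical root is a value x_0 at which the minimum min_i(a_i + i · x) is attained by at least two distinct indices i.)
Roots: {2, 6}

Each tropical root is a break point of the lower envelope of the lines y = a_i + i · x (there are 3 lines, with slopes 0, 1, ..., 2). Only the lines that attain the minimum somewhere contribute to roots; other lines are dominated. Here the surviving (envelope) indices are i = 2, i = 1, i = 0.
Intersections between consecutive envelope lines give the roots: for adjacent envelope indices i < j the intersection is x = (a_i − a_j) / (j − i). Reading off the sorted break points: {2, 6}.
Verification: at each break x_0, at least two indices attain the minimum of min_i(a_i + i · x_0).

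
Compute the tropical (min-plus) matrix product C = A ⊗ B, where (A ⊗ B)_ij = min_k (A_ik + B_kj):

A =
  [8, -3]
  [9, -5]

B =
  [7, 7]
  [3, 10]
A ⊗ B =
  [0, 7]
  [-2, 5]

Apply the min-plus product entry-by-entry:
  C[0][0] = min over k of (A[0][0] + B[0][0] = 8 + 7 = 15, A[0][1] + B[1][0] = -3 + 3 = 0) = 0 (attained at k = 1)
  C[0][1] = min over k of (A[0][0] + B[0][1] = 8 + 7 = 15, A[0][1] + B[1][1] = -3 + 10 = 7) = 7 (attained at k = 1)
  C[1][0] = min over k of (A[1][0] + B[0][0] = 9 + 7 = 16, A[1][1] + B[1][0] = -5 + 3 = -2) = -2 (attained at k = 1)
  C[1][1] = min over k of (A[1][0] + B[0][1] = 9 + 7 = 16, A[1][1] + B[1][1] = -5 + 10 = 5) = 5 (attained at k = 1)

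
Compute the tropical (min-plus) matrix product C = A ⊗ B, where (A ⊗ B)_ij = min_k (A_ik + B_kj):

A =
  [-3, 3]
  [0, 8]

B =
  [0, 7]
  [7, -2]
A ⊗ B =
  [-3, 1]
  [0, 6]

Apply the min-plus product entry-by-entry:
  C[0][0] = min over k of (A[0][0] + B[0][0] = -3 + 0 = -3, A[0][1] + B[1][0] = 3 + 7 = 10) = -3 (attained at k = 0)
  C[0][1] = min over k of (A[0][0] + B[0][1] = -3 + 7 = 4, A[0][1] + B[1][1] = 3 + -2 = 1) = 1 (attained at k = 1)
  C[1][0] = min over k of (A[1][0] + B[0][0] = 0 + 0 = 0, A[1][1] + B[1][0] = 8 + 7 = 15) = 0 (attained at k = 0)
  C[1][1] = min over k of (A[1][0] + B[0][1] = 0 + 7 = 7, A[1][1] + B[1][1] = 8 + -2 = 6) = 6 (attained at k = 1)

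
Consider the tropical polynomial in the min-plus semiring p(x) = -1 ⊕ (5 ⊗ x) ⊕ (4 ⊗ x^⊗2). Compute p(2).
p(2) = -1

A tropical monomial a ⊗ x^⊗i evaluates to a + i · x. Evaluating each term at x = 2:
  Term 0 contributes -1 + 0 · 2 = -1
  Term 1 contributes 5 + 1 · 2 = 7
  Term 2 contributes 4 + 2 · 2 = 8
p(2) = ⊕ of these = min[-1, 7, 8] = -1.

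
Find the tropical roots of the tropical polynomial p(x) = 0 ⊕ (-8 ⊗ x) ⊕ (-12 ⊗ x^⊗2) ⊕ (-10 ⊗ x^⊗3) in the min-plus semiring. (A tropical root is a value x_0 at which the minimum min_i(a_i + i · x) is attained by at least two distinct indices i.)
Roots: {-2, 4, 8}

Each tropical root is a break point of the lower envelope of the lines y = a_i + i · x (there are 4 lines, with slopes 0, 1, ..., 3). Only the lines that attain the minimum somewhere contribute to roots; other lines are dominated. Here the surviving (envelope) indices are i = 3, i = 2, i = 1, i = 0.
Intersections between consecutive envelope lines give the roots: for adjacent envelope indices i < j the intersection is x = (a_i − a_j) / (j − i). Reading off the sorted break points: {-2, 4, 8}.
Verification: at each break x_0, at least two indices attain the minimum of min_i(a_i + i · x_0).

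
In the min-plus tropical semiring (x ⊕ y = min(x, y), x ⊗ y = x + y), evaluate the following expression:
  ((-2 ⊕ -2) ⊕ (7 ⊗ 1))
((-2 ⊕ -2) ⊕ (7 ⊗ 1)) = -2

Expand innermost to outermost. Recall ⊕ takes the minimum of its arguments and ⊗ takes their sum. Working out the expression ((-2 ⊕ -2) ⊕ (7 ⊗ 1)) gives -2.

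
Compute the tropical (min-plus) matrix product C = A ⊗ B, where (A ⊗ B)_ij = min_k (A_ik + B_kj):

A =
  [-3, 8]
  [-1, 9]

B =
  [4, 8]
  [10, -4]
A ⊗ B =
  [1, 4]
  [3, 5]

Apply the min-plus product entry-by-entry:
  C[0][0] = min over k of (A[0][0] + B[0][0] = -3 + 4 = 1, A[0][1] + B[1][0] = 8 + 10 = 18) = 1 (attained at k = 0)
  C[0][1] = min over k of (A[0][0] + B[0][1] = -3 + 8 = 5, A[0][1] + B[1][1] = 8 + -4 = 4) = 4 (attained at k = 1)
  C[1][0] = min over k of (A[1][0] + B[0][0] = -1 + 4 = 3, A[1][1] + B[1][0] = 9 + 10 = 19) = 3 (attained at k = 0)
  C[1][1] = min over k of (A[1][0] + B[0][1] = -1 + 8 = 7, A[1][1] + B[1][1] = 9 + -4 = 5) = 5 (attained at k = 1)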